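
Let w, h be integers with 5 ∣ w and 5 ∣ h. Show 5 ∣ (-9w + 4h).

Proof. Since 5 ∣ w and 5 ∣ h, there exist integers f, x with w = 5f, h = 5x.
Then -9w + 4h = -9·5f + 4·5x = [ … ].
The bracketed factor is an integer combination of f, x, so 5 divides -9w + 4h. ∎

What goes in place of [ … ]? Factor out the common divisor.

5(-9f + 4x)

Pull the common 5 out of every term: -9·5f + 4·5x = 5(-9f + 4x).
-9f + 4x is an integer, which exhibits the divisibility.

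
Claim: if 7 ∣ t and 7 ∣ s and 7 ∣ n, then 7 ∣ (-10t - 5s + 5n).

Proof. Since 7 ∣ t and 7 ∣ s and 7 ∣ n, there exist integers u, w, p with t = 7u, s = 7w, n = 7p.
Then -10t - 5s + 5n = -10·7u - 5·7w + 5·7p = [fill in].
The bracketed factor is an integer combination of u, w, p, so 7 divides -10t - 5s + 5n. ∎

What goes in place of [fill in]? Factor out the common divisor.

7(5p - 10u - 5w)

Pull the common 7 out of every term: -10·7u - 5·7w + 5·7p = 7(5p - 10u - 5w).
5p - 10u - 5w is an integer, which exhibits the divisibility.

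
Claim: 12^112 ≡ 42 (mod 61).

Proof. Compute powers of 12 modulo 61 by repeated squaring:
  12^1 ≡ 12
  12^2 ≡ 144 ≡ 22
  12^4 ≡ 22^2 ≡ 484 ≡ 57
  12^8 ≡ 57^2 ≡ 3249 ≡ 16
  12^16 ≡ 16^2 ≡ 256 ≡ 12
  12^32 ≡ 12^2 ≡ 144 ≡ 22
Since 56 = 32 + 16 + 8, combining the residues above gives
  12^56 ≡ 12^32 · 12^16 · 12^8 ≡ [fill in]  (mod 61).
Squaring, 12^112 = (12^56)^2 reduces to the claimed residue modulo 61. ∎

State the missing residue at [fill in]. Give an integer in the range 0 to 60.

15

12^32 · 12^16 · 12^8 ≡ 22 · 12 · 16 = 4224.
4224 mod 61 = 15, so 12^56 ≡ 15 (mod 61).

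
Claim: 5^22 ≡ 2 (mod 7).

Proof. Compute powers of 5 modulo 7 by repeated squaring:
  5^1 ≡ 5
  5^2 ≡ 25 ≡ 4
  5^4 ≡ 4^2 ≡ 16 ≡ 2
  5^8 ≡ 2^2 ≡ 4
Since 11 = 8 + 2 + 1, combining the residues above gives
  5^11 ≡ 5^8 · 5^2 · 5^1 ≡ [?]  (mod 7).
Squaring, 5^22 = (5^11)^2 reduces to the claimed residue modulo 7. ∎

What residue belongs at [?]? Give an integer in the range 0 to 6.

3

5^8 · 5^2 · 5^1 ≡ 4 · 4 · 5 = 80.
80 mod 7 = 3, so 5^11 ≡ 3 (mod 7).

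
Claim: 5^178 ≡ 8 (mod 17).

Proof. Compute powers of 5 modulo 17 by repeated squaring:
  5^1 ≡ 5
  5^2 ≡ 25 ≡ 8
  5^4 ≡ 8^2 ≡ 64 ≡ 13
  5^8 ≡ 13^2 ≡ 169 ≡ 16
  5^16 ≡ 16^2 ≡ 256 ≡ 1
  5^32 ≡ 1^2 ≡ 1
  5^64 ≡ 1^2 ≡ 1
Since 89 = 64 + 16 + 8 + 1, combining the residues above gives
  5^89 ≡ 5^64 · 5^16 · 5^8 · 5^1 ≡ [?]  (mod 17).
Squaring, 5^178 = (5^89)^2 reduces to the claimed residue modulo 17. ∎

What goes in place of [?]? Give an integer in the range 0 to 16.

Multiply the listed residues: 1 · 1 · 16 · 5 = 1 → 16 → 80.
Reducing modulo 17: 80 = 4·17 + 12, so 5^89 ≡ 12.

12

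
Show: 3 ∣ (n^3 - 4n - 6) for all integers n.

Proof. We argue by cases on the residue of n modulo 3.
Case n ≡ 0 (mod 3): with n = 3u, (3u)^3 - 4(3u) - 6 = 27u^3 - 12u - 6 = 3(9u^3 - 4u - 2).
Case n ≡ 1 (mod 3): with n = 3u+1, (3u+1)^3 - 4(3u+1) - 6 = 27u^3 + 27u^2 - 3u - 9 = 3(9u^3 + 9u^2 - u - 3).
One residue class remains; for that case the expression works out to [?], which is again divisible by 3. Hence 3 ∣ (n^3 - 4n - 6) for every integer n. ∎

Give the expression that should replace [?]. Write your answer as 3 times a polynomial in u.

3(9u^3 + 18u^2 + 8u - 2)

The residues treated are {0, 1}, so the missing case is n ≡ 2 (mod 3); write n = 3u+2.
Then (3u+2)^3 - 4(3u+2) - 6 = 27u^3 + 54u^2 + 24u - 6 = 3(9u^3 + 18u^2 + 8u - 2).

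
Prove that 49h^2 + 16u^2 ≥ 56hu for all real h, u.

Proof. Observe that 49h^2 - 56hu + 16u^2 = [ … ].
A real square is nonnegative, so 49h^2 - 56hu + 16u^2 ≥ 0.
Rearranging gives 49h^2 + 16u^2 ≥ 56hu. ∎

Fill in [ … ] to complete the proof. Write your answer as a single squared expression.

(7h - 4u)^2

The leading and trailing coefficients are 7^2 and 4^2, and 56 = 2·7·4, so the trinomial is (7h - 4u)^2.
Hence 49h^2 - 56hu + 16u^2 ≥ 0.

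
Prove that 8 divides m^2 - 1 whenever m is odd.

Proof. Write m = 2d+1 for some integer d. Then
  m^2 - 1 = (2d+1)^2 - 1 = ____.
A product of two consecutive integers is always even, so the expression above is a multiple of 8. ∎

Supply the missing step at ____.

(2d+1)^2 - 1 = 4d^2 + 4d + 1 - 1 = 4d^2 + 4d = 4d(d+1).
Since d and d+1 are consecutive, d(d+1) is even, and 4·(even) is a multiple of 8.

4d(d + 1)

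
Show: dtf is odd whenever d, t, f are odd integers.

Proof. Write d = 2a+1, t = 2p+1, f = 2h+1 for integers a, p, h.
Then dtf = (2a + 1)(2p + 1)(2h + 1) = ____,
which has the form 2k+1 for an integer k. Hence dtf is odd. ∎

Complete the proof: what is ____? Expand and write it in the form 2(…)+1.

Expanding: (2a + 1)(2p + 1)(2h + 1) = 8ahp + 4ah + 4ap + 2a + 4hp + 2h + 2p + 1.
Every term except the constant is even, so this is 2(4ahp + 2ah + 2ap + a + 2hp + h + p) + 1,
and 4ahp + 2ah + 2ap + a + 2hp + h + p ∈ ℤ gives the required form.

2(4ahp + 2ah + 2ap + a + 2hp + h + p) + 1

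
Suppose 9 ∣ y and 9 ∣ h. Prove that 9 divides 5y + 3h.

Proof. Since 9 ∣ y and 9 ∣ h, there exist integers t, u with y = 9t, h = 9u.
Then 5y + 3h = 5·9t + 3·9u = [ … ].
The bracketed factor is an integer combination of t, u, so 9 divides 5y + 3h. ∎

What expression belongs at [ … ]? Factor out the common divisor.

Pull the common 9 out of every term: 5·9t + 3·9u = 9(5t + 3u).
5t + 3u is an integer, which exhibits the divisibility.

9(5t + 3u)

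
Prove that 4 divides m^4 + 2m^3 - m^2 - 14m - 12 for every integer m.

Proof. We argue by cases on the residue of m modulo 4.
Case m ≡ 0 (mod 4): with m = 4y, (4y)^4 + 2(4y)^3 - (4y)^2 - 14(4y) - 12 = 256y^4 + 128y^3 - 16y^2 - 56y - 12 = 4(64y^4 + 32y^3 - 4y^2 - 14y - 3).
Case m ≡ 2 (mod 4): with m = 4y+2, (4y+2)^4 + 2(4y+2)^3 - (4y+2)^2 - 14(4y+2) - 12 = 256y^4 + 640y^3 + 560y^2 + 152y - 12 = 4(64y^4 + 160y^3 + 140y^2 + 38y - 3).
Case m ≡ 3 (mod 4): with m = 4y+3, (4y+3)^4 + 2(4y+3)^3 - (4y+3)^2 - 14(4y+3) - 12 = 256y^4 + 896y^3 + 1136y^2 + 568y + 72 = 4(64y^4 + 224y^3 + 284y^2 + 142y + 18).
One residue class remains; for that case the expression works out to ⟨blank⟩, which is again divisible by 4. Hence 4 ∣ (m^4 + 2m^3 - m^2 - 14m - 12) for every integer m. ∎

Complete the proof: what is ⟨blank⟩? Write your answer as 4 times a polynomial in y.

4(64y^4 + 96y^3 + 44y^2 - 6y - 6)

The residues treated are {0, 2, 3}, so the missing case is m ≡ 1 (mod 4); write m = 4y+1.
Then (4y+1)^4 + 2(4y+1)^3 - (4y+1)^2 - 14(4y+1) - 12 = 256y^4 + 384y^3 + 176y^2 - 24y - 24 = 4(64y^4 + 96y^3 + 44y^2 - 6y - 6).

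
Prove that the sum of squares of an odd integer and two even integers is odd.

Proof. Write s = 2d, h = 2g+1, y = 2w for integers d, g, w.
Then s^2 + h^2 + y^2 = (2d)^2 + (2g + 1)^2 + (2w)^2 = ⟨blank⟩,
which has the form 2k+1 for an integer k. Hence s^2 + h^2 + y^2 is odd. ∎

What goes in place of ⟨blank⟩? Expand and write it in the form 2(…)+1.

(2d)^2 + (2g + 1)^2 + (2w)^2 = 4d^2 + 4g^2 + 4g + 4w^2 + 1
= 2(2d^2 + 2g^2 + 2g + 2w^2) + 1.
Since 2d^2 + 2g^2 + 2g + 2w^2 is an integer, the sum of squares is of the form 2k+1 for an integer k.

2(2d^2 + 2g^2 + 2g + 2w^2) + 1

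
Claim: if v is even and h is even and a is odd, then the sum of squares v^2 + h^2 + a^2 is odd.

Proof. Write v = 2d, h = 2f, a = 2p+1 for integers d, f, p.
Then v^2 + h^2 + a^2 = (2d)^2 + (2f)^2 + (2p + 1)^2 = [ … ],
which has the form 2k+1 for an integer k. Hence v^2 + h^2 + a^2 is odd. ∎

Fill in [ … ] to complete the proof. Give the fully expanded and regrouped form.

2(2d^2 + 2f^2 + 2p^2 + 2p) + 1

(2d)^2 + (2f)^2 + (2p + 1)^2 = 4d^2 + 4f^2 + 4p^2 + 4p + 1
= 2(2d^2 + 2f^2 + 2p^2 + 2p) + 1.
Since 2d^2 + 2f^2 + 2p^2 + 2p is an integer, the sum of squares is of the form 2k+1 for an integer k.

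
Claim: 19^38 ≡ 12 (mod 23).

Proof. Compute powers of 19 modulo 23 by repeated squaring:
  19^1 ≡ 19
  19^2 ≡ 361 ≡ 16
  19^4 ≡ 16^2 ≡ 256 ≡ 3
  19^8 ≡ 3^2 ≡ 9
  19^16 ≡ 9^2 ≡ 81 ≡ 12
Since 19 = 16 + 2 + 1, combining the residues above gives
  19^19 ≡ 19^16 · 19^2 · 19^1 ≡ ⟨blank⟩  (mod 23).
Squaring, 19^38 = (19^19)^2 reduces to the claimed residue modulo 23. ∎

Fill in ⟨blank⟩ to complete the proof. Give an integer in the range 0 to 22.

14

Multiply the listed residues: 12 · 16 · 19 = 192 → 3648.
Reducing modulo 23: 3648 = 158·23 + 14, so 19^19 ≡ 14.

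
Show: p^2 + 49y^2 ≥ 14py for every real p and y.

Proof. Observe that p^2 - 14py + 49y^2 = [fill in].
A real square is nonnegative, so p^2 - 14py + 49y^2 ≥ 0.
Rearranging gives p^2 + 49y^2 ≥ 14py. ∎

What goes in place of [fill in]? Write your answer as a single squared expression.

(p - 7y)^2

p^2 - 14py + 49y^2 is a perfect-square trinomial: the outer terms are (p)^2 and (7y)^2, and the cross term is -2·p·7y.
So p^2 - 14py + 49y^2 = (p - 7y)^2 ≥ 0.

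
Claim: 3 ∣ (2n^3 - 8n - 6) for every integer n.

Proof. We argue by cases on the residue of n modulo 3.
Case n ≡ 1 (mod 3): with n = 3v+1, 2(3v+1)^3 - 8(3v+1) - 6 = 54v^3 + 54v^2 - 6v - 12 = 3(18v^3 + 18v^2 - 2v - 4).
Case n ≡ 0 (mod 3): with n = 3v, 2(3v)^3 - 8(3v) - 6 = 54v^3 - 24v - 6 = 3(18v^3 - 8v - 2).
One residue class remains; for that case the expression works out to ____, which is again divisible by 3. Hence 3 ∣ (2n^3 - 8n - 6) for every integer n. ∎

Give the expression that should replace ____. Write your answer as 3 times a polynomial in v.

3(18v^3 + 36v^2 + 16v - 2)

Only n ≡ 2 (mod 3) is unaccounted for. Put n = 3v+2:
2(3v+2)^3 - 8(3v+2) - 6 expands to 54v^3 + 108v^2 + 48v - 6,
and factoring out 3 leaves 3(18v^3 + 36v^2 + 16v - 2).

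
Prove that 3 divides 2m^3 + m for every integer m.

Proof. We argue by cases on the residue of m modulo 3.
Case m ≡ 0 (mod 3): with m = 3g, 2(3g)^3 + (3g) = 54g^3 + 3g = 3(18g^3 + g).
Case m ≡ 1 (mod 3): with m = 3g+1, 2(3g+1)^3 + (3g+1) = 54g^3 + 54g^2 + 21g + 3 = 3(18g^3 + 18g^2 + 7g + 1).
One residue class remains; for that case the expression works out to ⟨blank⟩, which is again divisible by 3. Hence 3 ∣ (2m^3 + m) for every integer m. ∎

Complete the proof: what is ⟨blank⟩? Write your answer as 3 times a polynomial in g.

3(18g^3 + 36g^2 + 25g + 6)

Only m ≡ 2 (mod 3) is unaccounted for. Put m = 3g+2:
2(3g+2)^3 + (3g+2) expands to 54g^3 + 108g^2 + 75g + 18,
and factoring out 3 leaves 3(18g^3 + 36g^2 + 25g + 6).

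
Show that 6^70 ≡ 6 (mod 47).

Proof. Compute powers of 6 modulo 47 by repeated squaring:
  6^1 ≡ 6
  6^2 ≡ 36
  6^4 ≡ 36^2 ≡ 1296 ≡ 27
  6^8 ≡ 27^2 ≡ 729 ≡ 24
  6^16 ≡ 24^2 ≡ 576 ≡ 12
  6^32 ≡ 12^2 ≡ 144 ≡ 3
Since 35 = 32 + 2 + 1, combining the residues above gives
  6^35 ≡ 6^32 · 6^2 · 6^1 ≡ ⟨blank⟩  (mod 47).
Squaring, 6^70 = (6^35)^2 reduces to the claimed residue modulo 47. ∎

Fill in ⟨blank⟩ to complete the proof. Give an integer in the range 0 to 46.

6^32 · 6^2 · 6^1 ≡ 3 · 36 · 6 = 648.
648 mod 47 = 37, so 6^35 ≡ 37 (mod 47).

37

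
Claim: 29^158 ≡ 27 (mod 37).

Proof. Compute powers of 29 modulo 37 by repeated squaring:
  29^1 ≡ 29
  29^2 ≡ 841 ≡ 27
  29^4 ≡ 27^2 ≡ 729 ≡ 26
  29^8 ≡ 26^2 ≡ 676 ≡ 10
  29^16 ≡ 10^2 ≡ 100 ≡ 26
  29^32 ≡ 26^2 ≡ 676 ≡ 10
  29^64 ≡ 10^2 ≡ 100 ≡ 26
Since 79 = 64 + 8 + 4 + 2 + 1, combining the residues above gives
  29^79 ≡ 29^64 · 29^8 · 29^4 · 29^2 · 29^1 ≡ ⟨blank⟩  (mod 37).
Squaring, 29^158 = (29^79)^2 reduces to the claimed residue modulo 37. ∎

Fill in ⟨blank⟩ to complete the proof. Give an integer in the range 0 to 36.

29^64 · 29^8 · 29^4 · 29^2 · 29^1 ≡ 26 · 10 · 26 · 27 · 29 = 5293080.
5293080 mod 37 = 8, so 29^79 ≡ 8 (mod 37).

8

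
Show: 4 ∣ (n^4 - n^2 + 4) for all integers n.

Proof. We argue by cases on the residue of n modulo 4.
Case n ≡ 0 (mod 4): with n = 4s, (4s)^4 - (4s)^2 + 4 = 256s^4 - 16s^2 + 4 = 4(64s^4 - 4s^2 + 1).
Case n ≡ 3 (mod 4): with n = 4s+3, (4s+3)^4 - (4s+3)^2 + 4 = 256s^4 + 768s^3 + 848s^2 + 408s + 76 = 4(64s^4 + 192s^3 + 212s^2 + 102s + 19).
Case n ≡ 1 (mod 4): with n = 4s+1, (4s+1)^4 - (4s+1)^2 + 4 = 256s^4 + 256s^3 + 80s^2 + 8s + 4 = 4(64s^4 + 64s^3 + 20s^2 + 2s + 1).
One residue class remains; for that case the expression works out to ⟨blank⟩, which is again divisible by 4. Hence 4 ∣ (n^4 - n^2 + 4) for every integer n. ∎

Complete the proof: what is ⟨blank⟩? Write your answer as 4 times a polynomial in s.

The residues treated are {0, 3, 1}, so the missing case is n ≡ 2 (mod 4); write n = 4s+2.
Then (4s+2)^4 - (4s+2)^2 + 4 = 256s^4 + 512s^3 + 368s^2 + 112s + 16 = 4(64s^4 + 128s^3 + 92s^2 + 28s + 4).

4(64s^4 + 128s^3 + 92s^2 + 28s + 4)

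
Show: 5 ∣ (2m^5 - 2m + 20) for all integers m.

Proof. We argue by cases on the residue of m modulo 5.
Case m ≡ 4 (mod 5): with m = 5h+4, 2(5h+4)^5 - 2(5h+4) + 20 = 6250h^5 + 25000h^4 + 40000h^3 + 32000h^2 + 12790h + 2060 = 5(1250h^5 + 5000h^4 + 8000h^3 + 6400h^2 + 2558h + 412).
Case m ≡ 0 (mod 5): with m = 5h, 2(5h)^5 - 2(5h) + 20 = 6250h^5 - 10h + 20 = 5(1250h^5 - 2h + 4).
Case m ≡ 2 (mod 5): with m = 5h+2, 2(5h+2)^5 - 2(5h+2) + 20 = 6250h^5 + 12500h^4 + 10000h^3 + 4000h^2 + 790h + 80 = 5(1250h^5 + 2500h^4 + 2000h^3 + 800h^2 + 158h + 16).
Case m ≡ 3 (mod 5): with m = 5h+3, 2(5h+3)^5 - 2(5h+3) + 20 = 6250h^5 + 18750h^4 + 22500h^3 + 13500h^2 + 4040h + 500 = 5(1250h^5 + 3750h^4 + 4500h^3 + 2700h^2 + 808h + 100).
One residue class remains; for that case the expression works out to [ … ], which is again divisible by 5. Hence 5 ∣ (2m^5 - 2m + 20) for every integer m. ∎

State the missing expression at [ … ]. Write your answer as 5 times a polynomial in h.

The residues treated are {4, 0, 2, 3}, so the missing case is m ≡ 1 (mod 5); write m = 5h+1.
Then 2(5h+1)^5 - 2(5h+1) + 20 = 6250h^5 + 6250h^4 + 2500h^3 + 500h^2 + 40h + 20 = 5(1250h^5 + 1250h^4 + 500h^3 + 100h^2 + 8h + 4).

5(1250h^5 + 1250h^4 + 500h^3 + 100h^2 + 8h + 4)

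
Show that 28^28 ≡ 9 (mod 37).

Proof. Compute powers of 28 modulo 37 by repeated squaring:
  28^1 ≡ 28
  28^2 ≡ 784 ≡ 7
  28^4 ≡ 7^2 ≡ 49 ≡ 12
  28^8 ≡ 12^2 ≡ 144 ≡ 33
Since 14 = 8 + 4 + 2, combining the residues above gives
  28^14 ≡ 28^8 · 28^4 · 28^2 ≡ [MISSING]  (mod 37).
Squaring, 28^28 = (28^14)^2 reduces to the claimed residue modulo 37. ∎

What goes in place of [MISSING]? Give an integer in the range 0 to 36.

Multiply the listed residues: 33 · 12 · 7 = 396 → 2772.
Reducing modulo 37: 2772 = 74·37 + 34, so 28^14 ≡ 34.

34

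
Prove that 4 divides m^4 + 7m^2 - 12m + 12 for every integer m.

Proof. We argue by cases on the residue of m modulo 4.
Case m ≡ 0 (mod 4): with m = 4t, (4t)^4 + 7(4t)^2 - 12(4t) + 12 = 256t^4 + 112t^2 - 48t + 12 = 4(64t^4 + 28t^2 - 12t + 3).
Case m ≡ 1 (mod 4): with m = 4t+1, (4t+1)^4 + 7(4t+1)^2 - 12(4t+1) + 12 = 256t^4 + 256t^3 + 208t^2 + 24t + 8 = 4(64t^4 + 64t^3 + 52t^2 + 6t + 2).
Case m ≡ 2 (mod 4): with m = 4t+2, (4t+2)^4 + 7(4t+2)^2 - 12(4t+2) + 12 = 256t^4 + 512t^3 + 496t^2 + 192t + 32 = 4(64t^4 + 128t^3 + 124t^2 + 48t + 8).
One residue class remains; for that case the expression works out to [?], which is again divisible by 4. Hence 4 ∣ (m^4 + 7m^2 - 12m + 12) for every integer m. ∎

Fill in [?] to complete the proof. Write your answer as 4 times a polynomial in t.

Only m ≡ 3 (mod 4) is unaccounted for. Put m = 4t+3:
(4t+3)^4 + 7(4t+3)^2 - 12(4t+3) + 12 expands to 256t^4 + 768t^3 + 976t^2 + 552t + 120,
and factoring out 4 leaves 4(64t^4 + 192t^3 + 244t^2 + 138t + 30).

4(64t^4 + 192t^3 + 244t^2 + 138t + 30)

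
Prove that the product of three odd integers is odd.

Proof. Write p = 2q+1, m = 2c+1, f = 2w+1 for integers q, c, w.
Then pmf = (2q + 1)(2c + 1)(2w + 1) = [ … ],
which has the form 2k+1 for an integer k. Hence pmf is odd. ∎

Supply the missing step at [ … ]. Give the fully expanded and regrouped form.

(2q + 1)(2c + 1)(2w + 1) = 8cqw + 4cq + 4cw + 2c + 4qw + 2q + 2w + 1
= 2(4cqw + 2cq + 2cw + c + 2qw + q + w) + 1.
Since 4cqw + 2cq + 2cw + c + 2qw + q + w is an integer, the product is of the form 2k+1 for an integer k.

2(4cqw + 2cq + 2cw + c + 2qw + q + w) + 1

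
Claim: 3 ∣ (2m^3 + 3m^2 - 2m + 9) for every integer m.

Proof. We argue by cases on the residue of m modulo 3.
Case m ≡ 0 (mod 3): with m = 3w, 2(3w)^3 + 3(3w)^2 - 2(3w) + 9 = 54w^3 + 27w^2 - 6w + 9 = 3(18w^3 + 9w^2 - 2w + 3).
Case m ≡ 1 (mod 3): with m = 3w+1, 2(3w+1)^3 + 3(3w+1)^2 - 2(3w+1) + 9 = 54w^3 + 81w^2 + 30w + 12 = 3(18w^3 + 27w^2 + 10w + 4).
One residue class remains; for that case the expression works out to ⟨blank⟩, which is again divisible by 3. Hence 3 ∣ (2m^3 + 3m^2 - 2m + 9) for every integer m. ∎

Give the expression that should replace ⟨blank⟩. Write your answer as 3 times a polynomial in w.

3(18w^3 + 45w^2 + 34w + 11)

Only m ≡ 2 (mod 3) is unaccounted for. Put m = 3w+2:
2(3w+2)^3 + 3(3w+2)^2 - 2(3w+2) + 9 expands to 54w^3 + 135w^2 + 102w + 33,
and factoring out 3 leaves 3(18w^3 + 45w^2 + 34w + 11).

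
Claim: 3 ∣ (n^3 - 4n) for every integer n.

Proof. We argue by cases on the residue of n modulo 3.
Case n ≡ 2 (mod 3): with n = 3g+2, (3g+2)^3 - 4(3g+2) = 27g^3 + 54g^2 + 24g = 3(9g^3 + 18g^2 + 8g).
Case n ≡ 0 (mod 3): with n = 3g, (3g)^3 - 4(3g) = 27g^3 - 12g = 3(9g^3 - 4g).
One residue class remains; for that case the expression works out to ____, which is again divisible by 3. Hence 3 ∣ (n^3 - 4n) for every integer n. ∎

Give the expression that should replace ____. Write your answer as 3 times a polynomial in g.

Only n ≡ 1 (mod 3) is unaccounted for. Put n = 3g+1:
(3g+1)^3 - 4(3g+1) expands to 27g^3 + 27g^2 - 3g - 3,
and factoring out 3 leaves 3(9g^3 + 9g^2 - g - 1).

3(9g^3 + 9g^2 - g - 1)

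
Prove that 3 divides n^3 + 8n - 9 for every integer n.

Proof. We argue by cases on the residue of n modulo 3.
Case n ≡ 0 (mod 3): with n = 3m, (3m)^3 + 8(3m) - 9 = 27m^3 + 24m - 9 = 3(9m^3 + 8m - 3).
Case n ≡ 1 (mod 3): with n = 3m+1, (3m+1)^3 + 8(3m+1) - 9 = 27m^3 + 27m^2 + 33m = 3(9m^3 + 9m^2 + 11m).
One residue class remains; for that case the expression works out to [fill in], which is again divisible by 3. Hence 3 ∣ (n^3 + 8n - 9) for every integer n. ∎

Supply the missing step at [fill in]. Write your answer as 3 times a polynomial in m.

Only n ≡ 2 (mod 3) is unaccounted for. Put n = 3m+2:
(3m+2)^3 + 8(3m+2) - 9 expands to 27m^3 + 54m^2 + 60m + 15,
and factoring out 3 leaves 3(9m^3 + 18m^2 + 20m + 5).

3(9m^3 + 18m^2 + 20m + 5)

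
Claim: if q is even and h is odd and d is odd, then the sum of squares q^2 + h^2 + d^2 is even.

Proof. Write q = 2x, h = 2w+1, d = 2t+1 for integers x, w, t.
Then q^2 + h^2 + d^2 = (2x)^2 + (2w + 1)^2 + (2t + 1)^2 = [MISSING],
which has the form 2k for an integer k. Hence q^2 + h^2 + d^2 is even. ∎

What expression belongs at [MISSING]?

(2x)^2 + (2w + 1)^2 + (2t + 1)^2 = 4t^2 + 4t + 4w^2 + 4w + 4x^2 + 2
= 2(2t^2 + 2t + 2w^2 + 2w + 2x^2 + 1).
Since 2t^2 + 2t + 2w^2 + 2w + 2x^2 + 1 is an integer, the sum of squares is of the form 2k for an integer k.

2(2t^2 + 2t + 2w^2 + 2w + 2x^2 + 1)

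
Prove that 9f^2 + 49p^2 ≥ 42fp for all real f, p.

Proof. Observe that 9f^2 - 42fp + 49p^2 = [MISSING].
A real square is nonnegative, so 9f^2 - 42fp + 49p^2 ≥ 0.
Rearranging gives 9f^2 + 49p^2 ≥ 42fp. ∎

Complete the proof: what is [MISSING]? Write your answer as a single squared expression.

The leading and trailing coefficients are 3^2 and 7^2, and 42 = 2·3·7, so the trinomial is (3f - 7p)^2.
Hence 9f^2 - 42fp + 49p^2 ≥ 0.

(3f - 7p)^2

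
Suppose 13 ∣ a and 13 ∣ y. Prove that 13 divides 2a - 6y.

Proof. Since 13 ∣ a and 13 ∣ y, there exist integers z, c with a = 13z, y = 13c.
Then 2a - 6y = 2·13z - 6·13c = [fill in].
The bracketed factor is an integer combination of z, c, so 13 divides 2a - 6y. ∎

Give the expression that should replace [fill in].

Each term has a factor of 13: 2·13z - 6·13c = 13·(-6c + 2z).
Since -6c + 2z is an integer, 13 ∣ (2a - 6y).

13(-6c + 2z)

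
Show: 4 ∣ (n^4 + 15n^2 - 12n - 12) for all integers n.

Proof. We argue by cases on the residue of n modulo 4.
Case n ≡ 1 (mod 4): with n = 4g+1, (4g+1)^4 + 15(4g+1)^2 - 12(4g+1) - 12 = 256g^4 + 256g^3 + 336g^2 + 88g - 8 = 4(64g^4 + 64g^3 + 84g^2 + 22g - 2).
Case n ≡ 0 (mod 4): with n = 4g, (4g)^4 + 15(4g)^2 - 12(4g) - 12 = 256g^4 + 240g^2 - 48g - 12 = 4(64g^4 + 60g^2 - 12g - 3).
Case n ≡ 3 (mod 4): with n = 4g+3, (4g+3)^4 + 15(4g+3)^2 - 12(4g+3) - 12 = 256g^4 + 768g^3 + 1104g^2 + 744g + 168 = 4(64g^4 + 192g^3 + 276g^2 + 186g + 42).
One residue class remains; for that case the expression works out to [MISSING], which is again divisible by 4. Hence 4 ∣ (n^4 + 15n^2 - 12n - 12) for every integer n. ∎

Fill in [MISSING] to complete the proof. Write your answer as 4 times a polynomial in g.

4(64g^4 + 128g^3 + 156g^2 + 80g + 10)

Only n ≡ 2 (mod 4) is unaccounted for. Put n = 4g+2:
(4g+2)^4 + 15(4g+2)^2 - 12(4g+2) - 12 expands to 256g^4 + 512g^3 + 624g^2 + 320g + 40,
and factoring out 4 leaves 4(64g^4 + 128g^3 + 156g^2 + 80g + 10).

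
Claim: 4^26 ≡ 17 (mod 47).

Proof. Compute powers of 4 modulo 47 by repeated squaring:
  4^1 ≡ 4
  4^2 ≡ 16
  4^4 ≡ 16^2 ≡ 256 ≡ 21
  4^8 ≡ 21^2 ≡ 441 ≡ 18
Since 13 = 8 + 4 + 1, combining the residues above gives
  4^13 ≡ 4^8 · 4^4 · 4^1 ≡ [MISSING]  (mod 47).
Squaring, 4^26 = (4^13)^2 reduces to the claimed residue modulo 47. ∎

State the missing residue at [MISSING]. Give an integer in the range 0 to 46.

8

4^8 · 4^4 · 4^1 ≡ 18 · 21 · 4 = 1512.
1512 mod 47 = 8, so 4^13 ≡ 8 (mod 47).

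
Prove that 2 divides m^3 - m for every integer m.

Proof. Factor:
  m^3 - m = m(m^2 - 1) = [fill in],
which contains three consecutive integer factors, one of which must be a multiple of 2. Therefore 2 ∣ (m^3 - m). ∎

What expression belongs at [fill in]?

(m - 1)m(m + 1)

m(m^2 - 1) = m(m - 1)(m + 1) = (m - 1)m(m + 1).
These three factors are consecutive integers, so their product is divisible by 2.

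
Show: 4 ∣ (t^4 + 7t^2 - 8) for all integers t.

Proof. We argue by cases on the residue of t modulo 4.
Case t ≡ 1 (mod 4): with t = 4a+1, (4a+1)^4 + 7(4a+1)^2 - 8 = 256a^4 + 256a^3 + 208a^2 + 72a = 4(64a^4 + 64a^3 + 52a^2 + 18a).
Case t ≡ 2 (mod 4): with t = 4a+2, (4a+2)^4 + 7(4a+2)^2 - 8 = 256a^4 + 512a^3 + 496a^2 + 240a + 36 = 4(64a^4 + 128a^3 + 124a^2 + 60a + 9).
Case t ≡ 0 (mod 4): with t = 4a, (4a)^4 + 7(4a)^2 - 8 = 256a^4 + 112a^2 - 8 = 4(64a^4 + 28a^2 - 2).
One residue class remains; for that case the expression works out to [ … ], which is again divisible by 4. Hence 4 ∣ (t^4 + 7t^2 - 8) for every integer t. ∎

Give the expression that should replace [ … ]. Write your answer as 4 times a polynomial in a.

Only t ≡ 3 (mod 4) is unaccounted for. Put t = 4a+3:
(4a+3)^4 + 7(4a+3)^2 - 8 expands to 256a^4 + 768a^3 + 976a^2 + 600a + 136,
and factoring out 4 leaves 4(64a^4 + 192a^3 + 244a^2 + 150a + 34).

4(64a^4 + 192a^3 + 244a^2 + 150a + 34)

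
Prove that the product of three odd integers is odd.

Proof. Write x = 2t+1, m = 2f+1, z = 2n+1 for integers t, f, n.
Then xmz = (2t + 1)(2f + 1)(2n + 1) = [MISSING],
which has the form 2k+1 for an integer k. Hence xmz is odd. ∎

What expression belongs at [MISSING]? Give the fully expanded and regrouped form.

2(4fnt + 2fn + 2ft + f + 2nt + n + t) + 1

(2t + 1)(2f + 1)(2n + 1) = 8fnt + 4fn + 4ft + 2f + 4nt + 2n + 2t + 1
= 2(4fnt + 2fn + 2ft + f + 2nt + n + t) + 1.
Since 4fnt + 2fn + 2ft + f + 2nt + n + t is an integer, the product is of the form 2k+1 for an integer k.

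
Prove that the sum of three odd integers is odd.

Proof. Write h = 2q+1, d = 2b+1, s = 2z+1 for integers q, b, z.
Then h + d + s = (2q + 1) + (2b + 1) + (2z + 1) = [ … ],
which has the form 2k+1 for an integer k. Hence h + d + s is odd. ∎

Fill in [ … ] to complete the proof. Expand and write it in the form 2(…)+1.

2(b + q + z + 1) + 1

(2q + 1) + (2b + 1) + (2z + 1) = 2b + 2q + 2z + 3
= 2(b + q + z + 1) + 1.
Since b + q + z + 1 is an integer, the sum is of the form 2k+1 for an integer k.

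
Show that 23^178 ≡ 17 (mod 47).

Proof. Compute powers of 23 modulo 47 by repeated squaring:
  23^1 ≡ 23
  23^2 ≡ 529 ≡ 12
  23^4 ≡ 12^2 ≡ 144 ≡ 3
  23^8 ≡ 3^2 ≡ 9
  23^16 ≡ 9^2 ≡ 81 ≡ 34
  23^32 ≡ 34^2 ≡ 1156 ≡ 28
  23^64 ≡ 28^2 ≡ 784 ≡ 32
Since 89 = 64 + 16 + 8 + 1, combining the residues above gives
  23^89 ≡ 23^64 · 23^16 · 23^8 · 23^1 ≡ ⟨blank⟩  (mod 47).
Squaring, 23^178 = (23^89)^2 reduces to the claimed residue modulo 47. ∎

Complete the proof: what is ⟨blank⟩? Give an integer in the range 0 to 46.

39

23^64 · 23^16 · 23^8 · 23^1 ≡ 32 · 34 · 9 · 23 = 225216.
225216 mod 47 = 39, so 23^89 ≡ 39 (mod 47).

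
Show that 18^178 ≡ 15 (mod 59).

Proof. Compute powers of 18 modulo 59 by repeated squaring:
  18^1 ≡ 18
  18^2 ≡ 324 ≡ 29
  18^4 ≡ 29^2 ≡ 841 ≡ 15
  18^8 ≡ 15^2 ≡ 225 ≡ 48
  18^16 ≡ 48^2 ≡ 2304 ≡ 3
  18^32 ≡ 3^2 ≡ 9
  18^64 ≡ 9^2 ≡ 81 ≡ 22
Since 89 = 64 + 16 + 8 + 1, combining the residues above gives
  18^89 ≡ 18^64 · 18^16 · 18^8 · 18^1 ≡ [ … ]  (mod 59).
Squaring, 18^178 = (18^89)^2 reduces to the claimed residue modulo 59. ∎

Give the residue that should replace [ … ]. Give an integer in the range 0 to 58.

30

18^64 · 18^16 · 18^8 · 18^1 ≡ 22 · 3 · 48 · 18 = 57024.
57024 mod 59 = 30, so 18^89 ≡ 30 (mod 59).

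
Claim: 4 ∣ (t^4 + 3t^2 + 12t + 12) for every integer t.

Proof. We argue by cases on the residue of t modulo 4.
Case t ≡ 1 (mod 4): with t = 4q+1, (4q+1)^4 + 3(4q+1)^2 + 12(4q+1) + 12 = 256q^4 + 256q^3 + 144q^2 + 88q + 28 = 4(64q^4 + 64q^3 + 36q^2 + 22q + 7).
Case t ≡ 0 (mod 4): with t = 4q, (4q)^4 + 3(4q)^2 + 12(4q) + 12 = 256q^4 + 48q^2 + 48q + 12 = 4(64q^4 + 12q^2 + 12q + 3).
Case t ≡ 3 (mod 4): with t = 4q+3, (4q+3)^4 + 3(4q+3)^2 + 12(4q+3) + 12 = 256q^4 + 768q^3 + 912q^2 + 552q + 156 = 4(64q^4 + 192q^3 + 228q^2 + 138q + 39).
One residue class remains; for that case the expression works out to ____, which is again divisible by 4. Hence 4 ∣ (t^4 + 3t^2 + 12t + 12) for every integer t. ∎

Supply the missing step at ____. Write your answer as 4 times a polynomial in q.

Only t ≡ 2 (mod 4) is unaccounted for. Put t = 4q+2:
(4q+2)^4 + 3(4q+2)^2 + 12(4q+2) + 12 expands to 256q^4 + 512q^3 + 432q^2 + 224q + 64,
and factoring out 4 leaves 4(64q^4 + 128q^3 + 108q^2 + 56q + 16).

4(64q^4 + 128q^3 + 108q^2 + 56q + 16)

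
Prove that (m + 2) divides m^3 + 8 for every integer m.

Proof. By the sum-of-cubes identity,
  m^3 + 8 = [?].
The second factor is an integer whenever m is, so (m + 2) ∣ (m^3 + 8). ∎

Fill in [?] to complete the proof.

(m + 2)(m^2 - 2m + 4)

a^3 + b^3 = (a + b)(a^2 - ab + b^2). With a = m, b = 2:
m^3 + 8 = (m + 2)(m^2 - 2m + 4).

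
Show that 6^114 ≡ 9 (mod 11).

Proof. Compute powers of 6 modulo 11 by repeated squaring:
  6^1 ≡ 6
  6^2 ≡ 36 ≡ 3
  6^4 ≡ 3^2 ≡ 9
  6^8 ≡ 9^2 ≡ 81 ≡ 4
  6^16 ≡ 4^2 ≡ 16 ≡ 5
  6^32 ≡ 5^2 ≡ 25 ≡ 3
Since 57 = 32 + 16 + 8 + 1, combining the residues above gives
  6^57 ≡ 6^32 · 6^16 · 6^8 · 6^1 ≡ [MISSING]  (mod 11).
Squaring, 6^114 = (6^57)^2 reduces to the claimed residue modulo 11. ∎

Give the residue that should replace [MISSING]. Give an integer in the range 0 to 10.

8

Multiply the listed residues: 3 · 5 · 4 · 6 = 15 → 60 → 360.
Reducing modulo 11: 360 = 32·11 + 8, so 6^57 ≡ 8.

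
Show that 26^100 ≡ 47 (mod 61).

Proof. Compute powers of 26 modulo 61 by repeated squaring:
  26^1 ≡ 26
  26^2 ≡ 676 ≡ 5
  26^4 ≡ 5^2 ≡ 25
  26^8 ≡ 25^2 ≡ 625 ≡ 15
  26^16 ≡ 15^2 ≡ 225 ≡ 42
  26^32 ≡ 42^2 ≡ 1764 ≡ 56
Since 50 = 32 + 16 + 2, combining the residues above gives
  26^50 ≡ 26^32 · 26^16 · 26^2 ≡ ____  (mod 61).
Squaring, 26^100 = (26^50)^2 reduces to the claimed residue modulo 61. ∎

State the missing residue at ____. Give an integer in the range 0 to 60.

48

26^32 · 26^16 · 26^2 ≡ 56 · 42 · 5 = 11760.
11760 mod 61 = 48, so 26^50 ≡ 48 (mod 61).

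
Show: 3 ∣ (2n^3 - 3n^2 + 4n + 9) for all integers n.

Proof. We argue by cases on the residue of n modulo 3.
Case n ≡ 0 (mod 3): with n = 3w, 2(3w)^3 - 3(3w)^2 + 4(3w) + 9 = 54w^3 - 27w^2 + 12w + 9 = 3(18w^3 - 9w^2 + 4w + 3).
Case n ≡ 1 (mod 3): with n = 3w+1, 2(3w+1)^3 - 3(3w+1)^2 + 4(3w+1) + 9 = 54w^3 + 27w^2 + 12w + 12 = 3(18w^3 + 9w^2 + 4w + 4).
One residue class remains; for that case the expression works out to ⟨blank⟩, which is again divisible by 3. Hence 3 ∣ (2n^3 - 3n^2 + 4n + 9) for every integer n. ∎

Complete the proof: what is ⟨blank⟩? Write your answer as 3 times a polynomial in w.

Only n ≡ 2 (mod 3) is unaccounted for. Put n = 3w+2:
2(3w+2)^3 - 3(3w+2)^2 + 4(3w+2) + 9 expands to 54w^3 + 81w^2 + 48w + 21,
and factoring out 3 leaves 3(18w^3 + 27w^2 + 16w + 7).

3(18w^3 + 27w^2 + 16w + 7)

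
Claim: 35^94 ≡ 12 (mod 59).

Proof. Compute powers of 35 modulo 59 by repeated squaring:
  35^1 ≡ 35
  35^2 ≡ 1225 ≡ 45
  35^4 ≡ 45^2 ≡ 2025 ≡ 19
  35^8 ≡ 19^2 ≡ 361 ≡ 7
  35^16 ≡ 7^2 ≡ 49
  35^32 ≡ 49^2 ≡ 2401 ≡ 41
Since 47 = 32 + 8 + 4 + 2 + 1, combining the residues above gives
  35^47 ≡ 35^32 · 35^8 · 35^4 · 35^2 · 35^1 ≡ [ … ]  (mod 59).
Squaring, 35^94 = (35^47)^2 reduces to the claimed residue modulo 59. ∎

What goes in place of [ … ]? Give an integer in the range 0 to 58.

Multiply the listed residues: 41 · 7 · 19 · 45 · 35 = 287 → 5453 → 245385 → 8588475.
Reducing modulo 59: 8588475 = 145567·59 + 22, so 35^47 ≡ 22.

22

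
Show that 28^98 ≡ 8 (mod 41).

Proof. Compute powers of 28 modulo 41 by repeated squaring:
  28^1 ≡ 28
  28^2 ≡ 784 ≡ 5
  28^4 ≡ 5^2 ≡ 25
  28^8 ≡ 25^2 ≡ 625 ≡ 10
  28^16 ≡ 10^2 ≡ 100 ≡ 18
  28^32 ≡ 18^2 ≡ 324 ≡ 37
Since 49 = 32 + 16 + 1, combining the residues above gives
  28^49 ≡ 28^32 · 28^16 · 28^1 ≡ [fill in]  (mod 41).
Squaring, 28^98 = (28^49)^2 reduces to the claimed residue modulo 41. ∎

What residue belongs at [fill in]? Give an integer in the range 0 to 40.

34

28^32 · 28^16 · 28^1 ≡ 37 · 18 · 28 = 18648.
18648 mod 41 = 34, so 28^49 ≡ 34 (mod 41).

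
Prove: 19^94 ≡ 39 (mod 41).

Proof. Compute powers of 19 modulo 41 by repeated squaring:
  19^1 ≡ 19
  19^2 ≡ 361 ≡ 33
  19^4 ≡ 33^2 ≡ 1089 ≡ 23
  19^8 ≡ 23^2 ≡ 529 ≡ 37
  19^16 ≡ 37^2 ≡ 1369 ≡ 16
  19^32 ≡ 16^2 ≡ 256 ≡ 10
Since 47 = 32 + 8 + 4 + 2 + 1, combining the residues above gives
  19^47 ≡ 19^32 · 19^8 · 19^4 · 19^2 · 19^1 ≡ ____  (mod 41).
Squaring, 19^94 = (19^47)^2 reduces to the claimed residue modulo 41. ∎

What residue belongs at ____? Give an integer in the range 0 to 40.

30

Multiply the listed residues: 10 · 37 · 23 · 33 · 19 = 370 → 8510 → 280830 → 5335770.
Reducing modulo 41: 5335770 = 130140·41 + 30, so 19^47 ≡ 30.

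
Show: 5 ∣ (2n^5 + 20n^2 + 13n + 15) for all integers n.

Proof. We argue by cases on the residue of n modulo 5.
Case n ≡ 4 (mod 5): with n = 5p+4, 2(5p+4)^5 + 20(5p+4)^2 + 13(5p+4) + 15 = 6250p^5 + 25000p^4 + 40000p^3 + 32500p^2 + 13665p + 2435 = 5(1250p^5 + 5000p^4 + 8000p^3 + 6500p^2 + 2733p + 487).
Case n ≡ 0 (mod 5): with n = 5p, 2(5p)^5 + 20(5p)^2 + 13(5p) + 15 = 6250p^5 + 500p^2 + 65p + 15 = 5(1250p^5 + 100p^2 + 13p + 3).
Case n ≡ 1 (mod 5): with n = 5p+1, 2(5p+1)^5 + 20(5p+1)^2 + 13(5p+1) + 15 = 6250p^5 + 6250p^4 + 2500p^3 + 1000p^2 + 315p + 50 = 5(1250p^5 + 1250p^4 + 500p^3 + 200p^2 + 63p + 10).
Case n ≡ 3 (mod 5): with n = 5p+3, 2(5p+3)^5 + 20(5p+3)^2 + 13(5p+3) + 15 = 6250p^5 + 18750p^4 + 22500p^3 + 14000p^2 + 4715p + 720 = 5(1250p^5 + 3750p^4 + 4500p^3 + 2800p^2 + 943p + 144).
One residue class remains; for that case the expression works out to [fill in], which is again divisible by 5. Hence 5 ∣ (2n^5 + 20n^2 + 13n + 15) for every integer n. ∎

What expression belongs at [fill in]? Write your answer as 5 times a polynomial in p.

5(1250p^5 + 2500p^4 + 2000p^3 + 900p^2 + 253p + 37)

Only n ≡ 2 (mod 5) is unaccounted for. Put n = 5p+2:
2(5p+2)^5 + 20(5p+2)^2 + 13(5p+2) + 15 expands to 6250p^5 + 12500p^4 + 10000p^3 + 4500p^2 + 1265p + 185,
and factoring out 5 leaves 5(1250p^5 + 2500p^4 + 2000p^3 + 900p^2 + 253p + 37).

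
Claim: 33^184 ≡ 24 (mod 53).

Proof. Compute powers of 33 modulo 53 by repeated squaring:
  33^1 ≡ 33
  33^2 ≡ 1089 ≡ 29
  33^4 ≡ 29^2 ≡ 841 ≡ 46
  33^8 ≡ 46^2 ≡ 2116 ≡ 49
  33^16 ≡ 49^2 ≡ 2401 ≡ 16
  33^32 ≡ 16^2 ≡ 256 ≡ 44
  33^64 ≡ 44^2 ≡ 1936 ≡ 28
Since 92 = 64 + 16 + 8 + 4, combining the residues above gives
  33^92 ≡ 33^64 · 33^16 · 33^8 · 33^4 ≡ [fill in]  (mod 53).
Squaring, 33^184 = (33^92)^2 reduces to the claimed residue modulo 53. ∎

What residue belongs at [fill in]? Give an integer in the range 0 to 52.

36

33^64 · 33^16 · 33^8 · 33^4 ≡ 28 · 16 · 49 · 46 = 1009792.
1009792 mod 53 = 36, so 33^92 ≡ 36 (mod 53).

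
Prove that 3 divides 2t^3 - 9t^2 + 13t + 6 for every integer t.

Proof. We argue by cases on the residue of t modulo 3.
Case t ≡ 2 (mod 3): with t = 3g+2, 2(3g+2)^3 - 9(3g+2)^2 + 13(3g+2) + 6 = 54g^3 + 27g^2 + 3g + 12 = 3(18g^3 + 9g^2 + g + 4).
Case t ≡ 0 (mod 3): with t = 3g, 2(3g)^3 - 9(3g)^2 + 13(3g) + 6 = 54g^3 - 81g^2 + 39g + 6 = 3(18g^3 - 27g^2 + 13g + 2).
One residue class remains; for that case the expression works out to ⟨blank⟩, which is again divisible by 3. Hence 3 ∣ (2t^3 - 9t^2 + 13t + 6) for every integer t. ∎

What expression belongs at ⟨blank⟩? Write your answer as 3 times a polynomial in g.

3(18g^3 - 9g^2 + g + 4)

Only t ≡ 1 (mod 3) is unaccounted for. Put t = 3g+1:
2(3g+1)^3 - 9(3g+1)^2 + 13(3g+1) + 6 expands to 54g^3 - 27g^2 + 3g + 12,
and factoring out 3 leaves 3(18g^3 - 9g^2 + g + 4).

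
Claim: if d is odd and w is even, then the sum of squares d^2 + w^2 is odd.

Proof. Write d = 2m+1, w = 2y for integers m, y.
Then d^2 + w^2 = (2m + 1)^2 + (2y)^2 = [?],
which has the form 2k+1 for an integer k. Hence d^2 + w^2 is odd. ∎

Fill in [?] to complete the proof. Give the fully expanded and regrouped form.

2(2m^2 + 2m + 2y^2) + 1

Expanding: (2m + 1)^2 + (2y)^2 = 4m^2 + 4m + 4y^2 + 1.
Every term except the constant is even, so this is 2(2m^2 + 2m + 2y^2) + 1,
and 2m^2 + 2m + 2y^2 ∈ ℤ gives the required form.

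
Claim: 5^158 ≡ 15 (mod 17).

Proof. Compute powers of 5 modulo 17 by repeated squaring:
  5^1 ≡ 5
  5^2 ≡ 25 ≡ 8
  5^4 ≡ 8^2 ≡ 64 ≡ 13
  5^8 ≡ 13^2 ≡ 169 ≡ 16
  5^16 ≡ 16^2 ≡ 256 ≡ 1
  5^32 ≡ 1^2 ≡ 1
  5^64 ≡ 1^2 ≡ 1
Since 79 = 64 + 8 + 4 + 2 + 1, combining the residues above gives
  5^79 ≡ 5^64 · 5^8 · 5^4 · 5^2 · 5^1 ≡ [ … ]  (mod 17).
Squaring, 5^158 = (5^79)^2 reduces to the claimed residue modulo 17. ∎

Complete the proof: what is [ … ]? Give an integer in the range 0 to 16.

7

5^64 · 5^8 · 5^4 · 5^2 · 5^1 ≡ 1 · 16 · 13 · 8 · 5 = 8320.
8320 mod 17 = 7, so 5^79 ≡ 7 (mod 17).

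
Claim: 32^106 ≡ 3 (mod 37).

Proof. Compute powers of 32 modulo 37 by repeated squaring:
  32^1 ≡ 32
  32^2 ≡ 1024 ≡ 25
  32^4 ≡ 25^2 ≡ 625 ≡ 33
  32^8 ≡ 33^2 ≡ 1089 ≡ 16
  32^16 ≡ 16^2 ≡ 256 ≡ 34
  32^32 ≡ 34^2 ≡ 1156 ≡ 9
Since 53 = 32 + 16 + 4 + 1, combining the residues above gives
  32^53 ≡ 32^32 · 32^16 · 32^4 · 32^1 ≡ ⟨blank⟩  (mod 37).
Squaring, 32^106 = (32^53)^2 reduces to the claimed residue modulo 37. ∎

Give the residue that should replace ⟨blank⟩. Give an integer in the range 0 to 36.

Multiply the listed residues: 9 · 34 · 33 · 32 = 306 → 10098 → 323136.
Reducing modulo 37: 323136 = 8733·37 + 15, so 32^53 ≡ 15.

15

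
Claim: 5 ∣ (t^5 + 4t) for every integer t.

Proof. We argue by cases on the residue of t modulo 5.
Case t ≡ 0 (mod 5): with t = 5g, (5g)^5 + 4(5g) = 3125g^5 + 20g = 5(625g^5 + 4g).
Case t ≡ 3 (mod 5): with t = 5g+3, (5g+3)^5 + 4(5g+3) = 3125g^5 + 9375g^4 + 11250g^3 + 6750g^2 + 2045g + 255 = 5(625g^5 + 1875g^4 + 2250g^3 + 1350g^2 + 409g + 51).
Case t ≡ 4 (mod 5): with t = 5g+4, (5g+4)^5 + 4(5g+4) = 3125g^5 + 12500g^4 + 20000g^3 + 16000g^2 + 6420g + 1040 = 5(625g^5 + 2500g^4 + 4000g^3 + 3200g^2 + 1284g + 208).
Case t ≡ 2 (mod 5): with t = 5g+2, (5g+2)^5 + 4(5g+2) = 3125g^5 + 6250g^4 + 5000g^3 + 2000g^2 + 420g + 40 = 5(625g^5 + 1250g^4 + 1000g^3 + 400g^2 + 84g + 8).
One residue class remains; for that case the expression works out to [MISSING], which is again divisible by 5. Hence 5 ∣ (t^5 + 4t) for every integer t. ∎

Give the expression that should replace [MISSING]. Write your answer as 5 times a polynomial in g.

The residues treated are {0, 3, 4, 2}, so the missing case is t ≡ 1 (mod 5); write t = 5g+1.
Then (5g+1)^5 + 4(5g+1) = 3125g^5 + 3125g^4 + 1250g^3 + 250g^2 + 45g + 5 = 5(625g^5 + 625g^4 + 250g^3 + 50g^2 + 9g + 1).

5(625g^5 + 625g^4 + 250g^3 + 50g^2 + 9g + 1)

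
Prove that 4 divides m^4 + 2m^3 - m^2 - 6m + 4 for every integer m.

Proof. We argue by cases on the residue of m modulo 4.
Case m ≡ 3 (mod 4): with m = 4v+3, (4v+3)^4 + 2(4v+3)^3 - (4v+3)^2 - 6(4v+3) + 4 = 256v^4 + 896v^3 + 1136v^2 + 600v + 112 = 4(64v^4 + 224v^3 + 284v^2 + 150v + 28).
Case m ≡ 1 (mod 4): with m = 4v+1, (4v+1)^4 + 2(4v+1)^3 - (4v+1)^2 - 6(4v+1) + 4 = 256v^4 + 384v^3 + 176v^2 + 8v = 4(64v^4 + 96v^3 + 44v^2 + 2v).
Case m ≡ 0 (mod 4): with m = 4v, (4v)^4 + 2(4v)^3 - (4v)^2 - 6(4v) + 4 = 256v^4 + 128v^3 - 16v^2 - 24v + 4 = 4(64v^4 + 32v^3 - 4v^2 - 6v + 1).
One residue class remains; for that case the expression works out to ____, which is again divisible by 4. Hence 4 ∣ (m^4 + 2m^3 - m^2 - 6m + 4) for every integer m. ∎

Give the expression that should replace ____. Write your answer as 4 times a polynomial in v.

The residues treated are {3, 1, 0}, so the missing case is m ≡ 2 (mod 4); write m = 4v+2.
Then (4v+2)^4 + 2(4v+2)^3 - (4v+2)^2 - 6(4v+2) + 4 = 256v^4 + 640v^3 + 560v^2 + 184v + 20 = 4(64v^4 + 160v^3 + 140v^2 + 46v + 5).

4(64v^4 + 160v^3 + 140v^2 + 46v + 5)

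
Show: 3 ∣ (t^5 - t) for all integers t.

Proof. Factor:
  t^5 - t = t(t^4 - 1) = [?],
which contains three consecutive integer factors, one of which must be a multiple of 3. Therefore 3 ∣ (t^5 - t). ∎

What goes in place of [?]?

(t - 1)t(t + 1)(t^2 + 1)

t^4 - 1 = (t^2 - 1)(t^2 + 1), and t^2 - 1 = (t-1)(t+1).
So t(t^4 - 1) = (t - 1)t(t + 1)(t^2 + 1).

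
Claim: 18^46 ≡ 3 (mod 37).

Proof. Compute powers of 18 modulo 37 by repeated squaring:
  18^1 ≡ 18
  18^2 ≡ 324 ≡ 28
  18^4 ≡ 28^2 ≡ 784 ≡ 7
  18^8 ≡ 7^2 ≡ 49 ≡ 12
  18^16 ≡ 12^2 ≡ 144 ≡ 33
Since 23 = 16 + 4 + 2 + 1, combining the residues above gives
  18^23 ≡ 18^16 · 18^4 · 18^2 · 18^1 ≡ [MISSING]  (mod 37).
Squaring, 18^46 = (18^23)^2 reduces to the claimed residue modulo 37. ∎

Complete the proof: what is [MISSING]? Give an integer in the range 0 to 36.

22

Multiply the listed residues: 33 · 7 · 28 · 18 = 231 → 6468 → 116424.
Reducing modulo 37: 116424 = 3146·37 + 22, so 18^23 ≡ 22.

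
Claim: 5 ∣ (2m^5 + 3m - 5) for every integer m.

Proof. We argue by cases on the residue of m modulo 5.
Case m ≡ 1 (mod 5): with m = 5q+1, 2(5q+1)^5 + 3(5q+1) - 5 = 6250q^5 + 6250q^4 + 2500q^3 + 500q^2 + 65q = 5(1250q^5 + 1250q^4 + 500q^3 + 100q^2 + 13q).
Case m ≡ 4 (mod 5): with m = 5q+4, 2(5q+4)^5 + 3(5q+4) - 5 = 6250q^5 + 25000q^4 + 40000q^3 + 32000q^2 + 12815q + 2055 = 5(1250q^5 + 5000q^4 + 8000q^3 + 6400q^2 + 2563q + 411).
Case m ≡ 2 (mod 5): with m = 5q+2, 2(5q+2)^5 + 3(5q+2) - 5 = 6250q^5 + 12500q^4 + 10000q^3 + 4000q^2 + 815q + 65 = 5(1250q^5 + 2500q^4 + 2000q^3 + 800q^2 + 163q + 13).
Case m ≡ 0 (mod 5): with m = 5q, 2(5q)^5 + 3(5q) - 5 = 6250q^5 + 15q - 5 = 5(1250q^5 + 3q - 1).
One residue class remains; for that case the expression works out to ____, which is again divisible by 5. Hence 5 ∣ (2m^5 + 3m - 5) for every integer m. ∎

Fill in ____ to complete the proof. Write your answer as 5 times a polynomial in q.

Only m ≡ 3 (mod 5) is unaccounted for. Put m = 5q+3:
2(5q+3)^5 + 3(5q+3) - 5 expands to 6250q^5 + 18750q^4 + 22500q^3 + 13500q^2 + 4065q + 490,
and factoring out 5 leaves 5(1250q^5 + 3750q^4 + 4500q^3 + 2700q^2 + 813q + 98).

5(1250q^5 + 3750q^4 + 4500q^3 + 2700q^2 + 813q + 98)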